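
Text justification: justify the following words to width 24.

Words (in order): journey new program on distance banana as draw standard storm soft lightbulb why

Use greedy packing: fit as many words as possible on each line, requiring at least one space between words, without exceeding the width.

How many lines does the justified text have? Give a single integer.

Line 1: ['journey', 'new', 'program', 'on'] (min_width=22, slack=2)
Line 2: ['distance', 'banana', 'as', 'draw'] (min_width=23, slack=1)
Line 3: ['standard', 'storm', 'soft'] (min_width=19, slack=5)
Line 4: ['lightbulb', 'why'] (min_width=13, slack=11)
Total lines: 4

Answer: 4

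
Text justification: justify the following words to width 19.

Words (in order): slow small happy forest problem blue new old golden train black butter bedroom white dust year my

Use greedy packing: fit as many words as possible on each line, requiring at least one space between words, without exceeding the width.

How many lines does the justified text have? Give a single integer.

Answer: 6

Derivation:
Line 1: ['slow', 'small', 'happy'] (min_width=16, slack=3)
Line 2: ['forest', 'problem', 'blue'] (min_width=19, slack=0)
Line 3: ['new', 'old', 'golden'] (min_width=14, slack=5)
Line 4: ['train', 'black', 'butter'] (min_width=18, slack=1)
Line 5: ['bedroom', 'white', 'dust'] (min_width=18, slack=1)
Line 6: ['year', 'my'] (min_width=7, slack=12)
Total lines: 6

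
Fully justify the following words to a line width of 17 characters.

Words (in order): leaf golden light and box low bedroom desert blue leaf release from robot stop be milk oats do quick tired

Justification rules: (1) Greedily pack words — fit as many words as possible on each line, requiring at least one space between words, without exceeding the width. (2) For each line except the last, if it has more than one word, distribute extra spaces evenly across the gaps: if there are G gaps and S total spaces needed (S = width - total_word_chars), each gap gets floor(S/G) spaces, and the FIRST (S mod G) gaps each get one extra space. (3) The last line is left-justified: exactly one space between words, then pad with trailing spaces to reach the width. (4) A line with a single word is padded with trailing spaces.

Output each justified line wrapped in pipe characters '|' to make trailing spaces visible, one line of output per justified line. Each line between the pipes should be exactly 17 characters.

Line 1: ['leaf', 'golden', 'light'] (min_width=17, slack=0)
Line 2: ['and', 'box', 'low'] (min_width=11, slack=6)
Line 3: ['bedroom', 'desert'] (min_width=14, slack=3)
Line 4: ['blue', 'leaf', 'release'] (min_width=17, slack=0)
Line 5: ['from', 'robot', 'stop'] (min_width=15, slack=2)
Line 6: ['be', 'milk', 'oats', 'do'] (min_width=15, slack=2)
Line 7: ['quick', 'tired'] (min_width=11, slack=6)

Answer: |leaf golden light|
|and    box    low|
|bedroom    desert|
|blue leaf release|
|from  robot  stop|
|be  milk  oats do|
|quick tired      |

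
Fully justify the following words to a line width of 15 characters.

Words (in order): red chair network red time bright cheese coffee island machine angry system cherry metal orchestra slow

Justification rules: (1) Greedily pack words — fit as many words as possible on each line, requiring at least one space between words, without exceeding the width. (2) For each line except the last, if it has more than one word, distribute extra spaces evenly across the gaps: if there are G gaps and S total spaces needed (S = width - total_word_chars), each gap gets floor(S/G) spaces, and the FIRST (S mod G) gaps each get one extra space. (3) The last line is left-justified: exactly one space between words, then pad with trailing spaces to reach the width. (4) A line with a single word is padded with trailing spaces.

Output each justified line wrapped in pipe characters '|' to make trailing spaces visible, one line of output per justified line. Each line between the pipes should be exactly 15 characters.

Line 1: ['red', 'chair'] (min_width=9, slack=6)
Line 2: ['network', 'red'] (min_width=11, slack=4)
Line 3: ['time', 'bright'] (min_width=11, slack=4)
Line 4: ['cheese', 'coffee'] (min_width=13, slack=2)
Line 5: ['island', 'machine'] (min_width=14, slack=1)
Line 6: ['angry', 'system'] (min_width=12, slack=3)
Line 7: ['cherry', 'metal'] (min_width=12, slack=3)
Line 8: ['orchestra', 'slow'] (min_width=14, slack=1)

Answer: |red       chair|
|network     red|
|time     bright|
|cheese   coffee|
|island  machine|
|angry    system|
|cherry    metal|
|orchestra slow |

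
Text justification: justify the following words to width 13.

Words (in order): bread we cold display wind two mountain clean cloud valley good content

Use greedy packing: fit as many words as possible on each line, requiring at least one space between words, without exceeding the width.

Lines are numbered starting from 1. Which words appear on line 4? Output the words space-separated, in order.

Answer: clean cloud

Derivation:
Line 1: ['bread', 'we', 'cold'] (min_width=13, slack=0)
Line 2: ['display', 'wind'] (min_width=12, slack=1)
Line 3: ['two', 'mountain'] (min_width=12, slack=1)
Line 4: ['clean', 'cloud'] (min_width=11, slack=2)
Line 5: ['valley', 'good'] (min_width=11, slack=2)
Line 6: ['content'] (min_width=7, slack=6)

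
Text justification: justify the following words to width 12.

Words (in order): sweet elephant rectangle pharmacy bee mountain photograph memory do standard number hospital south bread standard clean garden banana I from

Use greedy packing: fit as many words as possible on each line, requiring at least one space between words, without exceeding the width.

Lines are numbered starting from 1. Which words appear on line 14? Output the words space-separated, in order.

Line 1: ['sweet'] (min_width=5, slack=7)
Line 2: ['elephant'] (min_width=8, slack=4)
Line 3: ['rectangle'] (min_width=9, slack=3)
Line 4: ['pharmacy', 'bee'] (min_width=12, slack=0)
Line 5: ['mountain'] (min_width=8, slack=4)
Line 6: ['photograph'] (min_width=10, slack=2)
Line 7: ['memory', 'do'] (min_width=9, slack=3)
Line 8: ['standard'] (min_width=8, slack=4)
Line 9: ['number'] (min_width=6, slack=6)
Line 10: ['hospital'] (min_width=8, slack=4)
Line 11: ['south', 'bread'] (min_width=11, slack=1)
Line 12: ['standard'] (min_width=8, slack=4)
Line 13: ['clean', 'garden'] (min_width=12, slack=0)
Line 14: ['banana', 'I'] (min_width=8, slack=4)
Line 15: ['from'] (min_width=4, slack=8)

Answer: banana I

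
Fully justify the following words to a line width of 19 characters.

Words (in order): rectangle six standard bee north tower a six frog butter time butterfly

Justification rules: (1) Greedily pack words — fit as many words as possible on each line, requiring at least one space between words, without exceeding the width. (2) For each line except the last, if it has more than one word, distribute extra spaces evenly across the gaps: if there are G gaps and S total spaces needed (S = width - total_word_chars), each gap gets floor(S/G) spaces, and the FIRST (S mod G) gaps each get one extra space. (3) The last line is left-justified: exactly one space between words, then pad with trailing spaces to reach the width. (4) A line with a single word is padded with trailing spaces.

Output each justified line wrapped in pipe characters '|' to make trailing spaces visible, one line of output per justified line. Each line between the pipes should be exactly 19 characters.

Line 1: ['rectangle', 'six'] (min_width=13, slack=6)
Line 2: ['standard', 'bee', 'north'] (min_width=18, slack=1)
Line 3: ['tower', 'a', 'six', 'frog'] (min_width=16, slack=3)
Line 4: ['butter', 'time'] (min_width=11, slack=8)
Line 5: ['butterfly'] (min_width=9, slack=10)

Answer: |rectangle       six|
|standard  bee north|
|tower  a  six  frog|
|butter         time|
|butterfly          |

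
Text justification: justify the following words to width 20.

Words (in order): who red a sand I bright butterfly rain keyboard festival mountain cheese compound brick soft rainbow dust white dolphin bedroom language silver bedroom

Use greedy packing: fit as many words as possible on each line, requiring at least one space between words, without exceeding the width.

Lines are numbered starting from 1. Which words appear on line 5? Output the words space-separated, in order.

Answer: cheese compound

Derivation:
Line 1: ['who', 'red', 'a', 'sand', 'I'] (min_width=16, slack=4)
Line 2: ['bright', 'butterfly'] (min_width=16, slack=4)
Line 3: ['rain', 'keyboard'] (min_width=13, slack=7)
Line 4: ['festival', 'mountain'] (min_width=17, slack=3)
Line 5: ['cheese', 'compound'] (min_width=15, slack=5)
Line 6: ['brick', 'soft', 'rainbow'] (min_width=18, slack=2)
Line 7: ['dust', 'white', 'dolphin'] (min_width=18, slack=2)
Line 8: ['bedroom', 'language'] (min_width=16, slack=4)
Line 9: ['silver', 'bedroom'] (min_width=14, slack=6)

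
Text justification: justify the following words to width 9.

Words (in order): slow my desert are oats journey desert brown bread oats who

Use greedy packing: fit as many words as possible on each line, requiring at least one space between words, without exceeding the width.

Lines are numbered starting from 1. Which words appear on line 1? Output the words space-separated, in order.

Line 1: ['slow', 'my'] (min_width=7, slack=2)
Line 2: ['desert'] (min_width=6, slack=3)
Line 3: ['are', 'oats'] (min_width=8, slack=1)
Line 4: ['journey'] (min_width=7, slack=2)
Line 5: ['desert'] (min_width=6, slack=3)
Line 6: ['brown'] (min_width=5, slack=4)
Line 7: ['bread'] (min_width=5, slack=4)
Line 8: ['oats', 'who'] (min_width=8, slack=1)

Answer: slow my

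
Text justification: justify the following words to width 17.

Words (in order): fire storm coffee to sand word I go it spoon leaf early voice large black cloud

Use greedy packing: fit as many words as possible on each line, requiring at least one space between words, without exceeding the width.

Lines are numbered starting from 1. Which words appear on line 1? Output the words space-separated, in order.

Line 1: ['fire', 'storm', 'coffee'] (min_width=17, slack=0)
Line 2: ['to', 'sand', 'word', 'I', 'go'] (min_width=17, slack=0)
Line 3: ['it', 'spoon', 'leaf'] (min_width=13, slack=4)
Line 4: ['early', 'voice', 'large'] (min_width=17, slack=0)
Line 5: ['black', 'cloud'] (min_width=11, slack=6)

Answer: fire storm coffee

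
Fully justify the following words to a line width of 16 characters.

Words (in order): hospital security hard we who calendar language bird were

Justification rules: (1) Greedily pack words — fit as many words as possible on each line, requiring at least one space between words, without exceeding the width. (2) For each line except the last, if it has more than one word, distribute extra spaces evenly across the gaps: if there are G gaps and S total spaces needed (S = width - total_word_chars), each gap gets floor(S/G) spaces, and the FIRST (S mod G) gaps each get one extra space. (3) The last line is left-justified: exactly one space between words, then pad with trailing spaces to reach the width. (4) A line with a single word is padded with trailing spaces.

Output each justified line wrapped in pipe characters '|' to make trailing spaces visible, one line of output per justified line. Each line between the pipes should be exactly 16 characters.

Line 1: ['hospital'] (min_width=8, slack=8)
Line 2: ['security', 'hard', 'we'] (min_width=16, slack=0)
Line 3: ['who', 'calendar'] (min_width=12, slack=4)
Line 4: ['language', 'bird'] (min_width=13, slack=3)
Line 5: ['were'] (min_width=4, slack=12)

Answer: |hospital        |
|security hard we|
|who     calendar|
|language    bird|
|were            |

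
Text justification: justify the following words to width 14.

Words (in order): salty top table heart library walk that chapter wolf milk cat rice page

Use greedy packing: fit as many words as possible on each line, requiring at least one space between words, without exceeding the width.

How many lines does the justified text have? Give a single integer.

Line 1: ['salty', 'top'] (min_width=9, slack=5)
Line 2: ['table', 'heart'] (min_width=11, slack=3)
Line 3: ['library', 'walk'] (min_width=12, slack=2)
Line 4: ['that', 'chapter'] (min_width=12, slack=2)
Line 5: ['wolf', 'milk', 'cat'] (min_width=13, slack=1)
Line 6: ['rice', 'page'] (min_width=9, slack=5)
Total lines: 6

Answer: 6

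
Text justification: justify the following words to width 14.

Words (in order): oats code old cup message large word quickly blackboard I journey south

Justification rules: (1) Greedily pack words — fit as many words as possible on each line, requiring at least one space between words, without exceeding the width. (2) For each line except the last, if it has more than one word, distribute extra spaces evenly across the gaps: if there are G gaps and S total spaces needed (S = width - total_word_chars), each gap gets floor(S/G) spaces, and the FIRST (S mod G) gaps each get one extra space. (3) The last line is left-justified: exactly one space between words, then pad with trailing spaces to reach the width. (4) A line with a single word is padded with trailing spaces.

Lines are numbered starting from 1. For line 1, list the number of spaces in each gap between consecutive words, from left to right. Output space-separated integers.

Answer: 2 1

Derivation:
Line 1: ['oats', 'code', 'old'] (min_width=13, slack=1)
Line 2: ['cup', 'message'] (min_width=11, slack=3)
Line 3: ['large', 'word'] (min_width=10, slack=4)
Line 4: ['quickly'] (min_width=7, slack=7)
Line 5: ['blackboard', 'I'] (min_width=12, slack=2)
Line 6: ['journey', 'south'] (min_width=13, slack=1)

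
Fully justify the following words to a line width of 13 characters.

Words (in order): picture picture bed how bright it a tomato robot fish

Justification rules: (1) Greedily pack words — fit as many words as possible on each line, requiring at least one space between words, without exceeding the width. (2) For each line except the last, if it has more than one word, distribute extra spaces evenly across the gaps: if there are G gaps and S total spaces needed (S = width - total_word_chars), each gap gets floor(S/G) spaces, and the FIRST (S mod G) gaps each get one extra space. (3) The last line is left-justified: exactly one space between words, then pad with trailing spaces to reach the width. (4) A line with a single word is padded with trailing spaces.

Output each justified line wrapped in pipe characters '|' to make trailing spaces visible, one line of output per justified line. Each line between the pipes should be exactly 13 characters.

Answer: |picture      |
|picture   bed|
|how bright it|
|a      tomato|
|robot fish   |

Derivation:
Line 1: ['picture'] (min_width=7, slack=6)
Line 2: ['picture', 'bed'] (min_width=11, slack=2)
Line 3: ['how', 'bright', 'it'] (min_width=13, slack=0)
Line 4: ['a', 'tomato'] (min_width=8, slack=5)
Line 5: ['robot', 'fish'] (min_width=10, slack=3)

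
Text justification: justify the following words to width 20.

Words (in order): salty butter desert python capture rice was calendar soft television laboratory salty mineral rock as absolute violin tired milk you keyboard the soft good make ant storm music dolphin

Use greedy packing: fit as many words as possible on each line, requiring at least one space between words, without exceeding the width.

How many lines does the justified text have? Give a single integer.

Line 1: ['salty', 'butter', 'desert'] (min_width=19, slack=1)
Line 2: ['python', 'capture', 'rice'] (min_width=19, slack=1)
Line 3: ['was', 'calendar', 'soft'] (min_width=17, slack=3)
Line 4: ['television'] (min_width=10, slack=10)
Line 5: ['laboratory', 'salty'] (min_width=16, slack=4)
Line 6: ['mineral', 'rock', 'as'] (min_width=15, slack=5)
Line 7: ['absolute', 'violin'] (min_width=15, slack=5)
Line 8: ['tired', 'milk', 'you'] (min_width=14, slack=6)
Line 9: ['keyboard', 'the', 'soft'] (min_width=17, slack=3)
Line 10: ['good', 'make', 'ant', 'storm'] (min_width=19, slack=1)
Line 11: ['music', 'dolphin'] (min_width=13, slack=7)
Total lines: 11

Answer: 11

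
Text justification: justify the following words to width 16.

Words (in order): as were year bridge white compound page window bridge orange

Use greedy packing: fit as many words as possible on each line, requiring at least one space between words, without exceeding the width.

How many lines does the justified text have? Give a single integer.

Answer: 5

Derivation:
Line 1: ['as', 'were', 'year'] (min_width=12, slack=4)
Line 2: ['bridge', 'white'] (min_width=12, slack=4)
Line 3: ['compound', 'page'] (min_width=13, slack=3)
Line 4: ['window', 'bridge'] (min_width=13, slack=3)
Line 5: ['orange'] (min_width=6, slack=10)
Total lines: 5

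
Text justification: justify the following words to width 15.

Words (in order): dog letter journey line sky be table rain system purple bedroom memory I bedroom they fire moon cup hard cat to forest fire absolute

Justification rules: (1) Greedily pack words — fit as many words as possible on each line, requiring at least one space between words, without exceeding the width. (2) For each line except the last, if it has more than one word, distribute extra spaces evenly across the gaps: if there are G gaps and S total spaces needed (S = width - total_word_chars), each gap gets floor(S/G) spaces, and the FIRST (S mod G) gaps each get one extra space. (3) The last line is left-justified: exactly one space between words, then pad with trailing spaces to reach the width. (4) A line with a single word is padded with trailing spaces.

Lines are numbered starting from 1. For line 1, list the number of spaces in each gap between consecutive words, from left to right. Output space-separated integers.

Answer: 6

Derivation:
Line 1: ['dog', 'letter'] (min_width=10, slack=5)
Line 2: ['journey', 'line'] (min_width=12, slack=3)
Line 3: ['sky', 'be', 'table'] (min_width=12, slack=3)
Line 4: ['rain', 'system'] (min_width=11, slack=4)
Line 5: ['purple', 'bedroom'] (min_width=14, slack=1)
Line 6: ['memory', 'I'] (min_width=8, slack=7)
Line 7: ['bedroom', 'they'] (min_width=12, slack=3)
Line 8: ['fire', 'moon', 'cup'] (min_width=13, slack=2)
Line 9: ['hard', 'cat', 'to'] (min_width=11, slack=4)
Line 10: ['forest', 'fire'] (min_width=11, slack=4)
Line 11: ['absolute'] (min_width=8, slack=7)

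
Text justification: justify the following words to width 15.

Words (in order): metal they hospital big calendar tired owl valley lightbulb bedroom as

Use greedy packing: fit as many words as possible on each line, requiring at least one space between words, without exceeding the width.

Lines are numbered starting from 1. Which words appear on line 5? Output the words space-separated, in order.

Line 1: ['metal', 'they'] (min_width=10, slack=5)
Line 2: ['hospital', 'big'] (min_width=12, slack=3)
Line 3: ['calendar', 'tired'] (min_width=14, slack=1)
Line 4: ['owl', 'valley'] (min_width=10, slack=5)
Line 5: ['lightbulb'] (min_width=9, slack=6)
Line 6: ['bedroom', 'as'] (min_width=10, slack=5)

Answer: lightbulb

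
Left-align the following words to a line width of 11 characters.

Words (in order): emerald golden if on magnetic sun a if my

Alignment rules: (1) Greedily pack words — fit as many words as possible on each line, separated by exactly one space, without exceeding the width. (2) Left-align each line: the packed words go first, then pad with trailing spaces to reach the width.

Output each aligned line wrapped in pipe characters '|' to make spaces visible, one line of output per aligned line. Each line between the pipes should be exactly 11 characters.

Answer: |emerald    |
|golden if  |
|on magnetic|
|sun a if my|

Derivation:
Line 1: ['emerald'] (min_width=7, slack=4)
Line 2: ['golden', 'if'] (min_width=9, slack=2)
Line 3: ['on', 'magnetic'] (min_width=11, slack=0)
Line 4: ['sun', 'a', 'if', 'my'] (min_width=11, slack=0)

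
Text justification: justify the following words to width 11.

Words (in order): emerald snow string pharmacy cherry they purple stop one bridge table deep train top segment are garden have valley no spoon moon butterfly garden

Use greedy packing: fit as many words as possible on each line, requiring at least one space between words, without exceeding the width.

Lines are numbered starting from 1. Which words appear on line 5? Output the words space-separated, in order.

Answer: purple stop

Derivation:
Line 1: ['emerald'] (min_width=7, slack=4)
Line 2: ['snow', 'string'] (min_width=11, slack=0)
Line 3: ['pharmacy'] (min_width=8, slack=3)
Line 4: ['cherry', 'they'] (min_width=11, slack=0)
Line 5: ['purple', 'stop'] (min_width=11, slack=0)
Line 6: ['one', 'bridge'] (min_width=10, slack=1)
Line 7: ['table', 'deep'] (min_width=10, slack=1)
Line 8: ['train', 'top'] (min_width=9, slack=2)
Line 9: ['segment', 'are'] (min_width=11, slack=0)
Line 10: ['garden', 'have'] (min_width=11, slack=0)
Line 11: ['valley', 'no'] (min_width=9, slack=2)
Line 12: ['spoon', 'moon'] (min_width=10, slack=1)
Line 13: ['butterfly'] (min_width=9, slack=2)
Line 14: ['garden'] (min_width=6, slack=5)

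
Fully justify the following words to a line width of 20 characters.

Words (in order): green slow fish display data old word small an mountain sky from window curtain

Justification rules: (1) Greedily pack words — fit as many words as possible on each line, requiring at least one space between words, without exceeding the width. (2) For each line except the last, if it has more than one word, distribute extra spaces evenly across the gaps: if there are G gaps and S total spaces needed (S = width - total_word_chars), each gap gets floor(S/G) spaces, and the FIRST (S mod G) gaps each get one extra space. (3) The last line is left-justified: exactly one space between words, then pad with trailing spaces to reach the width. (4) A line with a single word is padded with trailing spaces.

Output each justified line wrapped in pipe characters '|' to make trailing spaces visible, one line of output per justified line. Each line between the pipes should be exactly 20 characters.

Line 1: ['green', 'slow', 'fish'] (min_width=15, slack=5)
Line 2: ['display', 'data', 'old'] (min_width=16, slack=4)
Line 3: ['word', 'small', 'an'] (min_width=13, slack=7)
Line 4: ['mountain', 'sky', 'from'] (min_width=17, slack=3)
Line 5: ['window', 'curtain'] (min_width=14, slack=6)

Answer: |green    slow   fish|
|display   data   old|
|word     small    an|
|mountain   sky  from|
|window curtain      |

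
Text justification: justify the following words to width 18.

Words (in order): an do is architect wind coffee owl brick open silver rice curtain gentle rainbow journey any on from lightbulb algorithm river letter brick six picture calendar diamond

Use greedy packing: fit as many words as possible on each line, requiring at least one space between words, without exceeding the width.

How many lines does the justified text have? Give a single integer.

Answer: 11

Derivation:
Line 1: ['an', 'do', 'is', 'architect'] (min_width=18, slack=0)
Line 2: ['wind', 'coffee', 'owl'] (min_width=15, slack=3)
Line 3: ['brick', 'open', 'silver'] (min_width=17, slack=1)
Line 4: ['rice', 'curtain'] (min_width=12, slack=6)
Line 5: ['gentle', 'rainbow'] (min_width=14, slack=4)
Line 6: ['journey', 'any', 'on'] (min_width=14, slack=4)
Line 7: ['from', 'lightbulb'] (min_width=14, slack=4)
Line 8: ['algorithm', 'river'] (min_width=15, slack=3)
Line 9: ['letter', 'brick', 'six'] (min_width=16, slack=2)
Line 10: ['picture', 'calendar'] (min_width=16, slack=2)
Line 11: ['diamond'] (min_width=7, slack=11)
Total lines: 11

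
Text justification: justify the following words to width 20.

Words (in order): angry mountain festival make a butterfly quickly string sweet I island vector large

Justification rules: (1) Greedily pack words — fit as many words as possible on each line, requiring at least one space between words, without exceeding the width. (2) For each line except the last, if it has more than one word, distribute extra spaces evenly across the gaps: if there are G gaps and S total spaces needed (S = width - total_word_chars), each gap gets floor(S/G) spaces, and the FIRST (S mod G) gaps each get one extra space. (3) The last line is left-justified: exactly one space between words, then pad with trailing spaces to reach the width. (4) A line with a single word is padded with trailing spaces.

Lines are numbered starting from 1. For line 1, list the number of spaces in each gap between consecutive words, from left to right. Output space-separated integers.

Answer: 7

Derivation:
Line 1: ['angry', 'mountain'] (min_width=14, slack=6)
Line 2: ['festival', 'make', 'a'] (min_width=15, slack=5)
Line 3: ['butterfly', 'quickly'] (min_width=17, slack=3)
Line 4: ['string', 'sweet', 'I'] (min_width=14, slack=6)
Line 5: ['island', 'vector', 'large'] (min_width=19, slack=1)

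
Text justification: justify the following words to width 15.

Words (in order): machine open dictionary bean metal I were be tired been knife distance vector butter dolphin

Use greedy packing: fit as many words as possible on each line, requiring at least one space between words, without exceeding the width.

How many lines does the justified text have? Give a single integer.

Answer: 7

Derivation:
Line 1: ['machine', 'open'] (min_width=12, slack=3)
Line 2: ['dictionary', 'bean'] (min_width=15, slack=0)
Line 3: ['metal', 'I', 'were', 'be'] (min_width=15, slack=0)
Line 4: ['tired', 'been'] (min_width=10, slack=5)
Line 5: ['knife', 'distance'] (min_width=14, slack=1)
Line 6: ['vector', 'butter'] (min_width=13, slack=2)
Line 7: ['dolphin'] (min_width=7, slack=8)
Total lines: 7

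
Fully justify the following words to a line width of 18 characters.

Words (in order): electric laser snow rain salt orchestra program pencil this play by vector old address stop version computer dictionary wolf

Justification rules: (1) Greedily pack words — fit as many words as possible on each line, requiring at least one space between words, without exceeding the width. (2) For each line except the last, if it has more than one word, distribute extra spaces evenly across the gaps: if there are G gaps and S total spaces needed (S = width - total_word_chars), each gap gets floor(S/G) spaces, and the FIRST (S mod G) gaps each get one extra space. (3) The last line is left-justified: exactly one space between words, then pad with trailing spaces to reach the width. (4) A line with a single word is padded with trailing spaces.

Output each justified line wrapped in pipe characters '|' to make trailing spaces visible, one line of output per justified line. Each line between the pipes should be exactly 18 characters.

Line 1: ['electric', 'laser'] (min_width=14, slack=4)
Line 2: ['snow', 'rain', 'salt'] (min_width=14, slack=4)
Line 3: ['orchestra', 'program'] (min_width=17, slack=1)
Line 4: ['pencil', 'this', 'play'] (min_width=16, slack=2)
Line 5: ['by', 'vector', 'old'] (min_width=13, slack=5)
Line 6: ['address', 'stop'] (min_width=12, slack=6)
Line 7: ['version', 'computer'] (min_width=16, slack=2)
Line 8: ['dictionary', 'wolf'] (min_width=15, slack=3)

Answer: |electric     laser|
|snow   rain   salt|
|orchestra  program|
|pencil  this  play|
|by    vector   old|
|address       stop|
|version   computer|
|dictionary wolf   |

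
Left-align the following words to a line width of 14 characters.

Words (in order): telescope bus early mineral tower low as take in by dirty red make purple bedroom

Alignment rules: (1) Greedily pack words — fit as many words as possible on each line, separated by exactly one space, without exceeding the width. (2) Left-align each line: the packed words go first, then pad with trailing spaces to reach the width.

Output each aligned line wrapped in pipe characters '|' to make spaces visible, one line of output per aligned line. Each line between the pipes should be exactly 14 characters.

Answer: |telescope bus |
|early mineral |
|tower low as  |
|take in by    |
|dirty red make|
|purple bedroom|

Derivation:
Line 1: ['telescope', 'bus'] (min_width=13, slack=1)
Line 2: ['early', 'mineral'] (min_width=13, slack=1)
Line 3: ['tower', 'low', 'as'] (min_width=12, slack=2)
Line 4: ['take', 'in', 'by'] (min_width=10, slack=4)
Line 5: ['dirty', 'red', 'make'] (min_width=14, slack=0)
Line 6: ['purple', 'bedroom'] (min_width=14, slack=0)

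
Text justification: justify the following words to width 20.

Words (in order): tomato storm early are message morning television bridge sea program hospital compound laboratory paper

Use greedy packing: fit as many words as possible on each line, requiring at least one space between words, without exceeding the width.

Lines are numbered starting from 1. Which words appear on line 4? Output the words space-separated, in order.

Line 1: ['tomato', 'storm', 'early'] (min_width=18, slack=2)
Line 2: ['are', 'message', 'morning'] (min_width=19, slack=1)
Line 3: ['television', 'bridge'] (min_width=17, slack=3)
Line 4: ['sea', 'program', 'hospital'] (min_width=20, slack=0)
Line 5: ['compound', 'laboratory'] (min_width=19, slack=1)
Line 6: ['paper'] (min_width=5, slack=15)

Answer: sea program hospital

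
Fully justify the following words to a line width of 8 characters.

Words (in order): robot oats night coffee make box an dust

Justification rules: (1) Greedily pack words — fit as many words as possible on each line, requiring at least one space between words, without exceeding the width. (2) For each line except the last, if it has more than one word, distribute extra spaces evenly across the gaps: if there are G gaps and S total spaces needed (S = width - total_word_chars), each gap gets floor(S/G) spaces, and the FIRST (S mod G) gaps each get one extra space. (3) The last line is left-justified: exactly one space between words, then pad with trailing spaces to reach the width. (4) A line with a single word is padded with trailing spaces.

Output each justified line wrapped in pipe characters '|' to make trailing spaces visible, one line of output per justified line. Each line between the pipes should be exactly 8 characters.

Line 1: ['robot'] (min_width=5, slack=3)
Line 2: ['oats'] (min_width=4, slack=4)
Line 3: ['night'] (min_width=5, slack=3)
Line 4: ['coffee'] (min_width=6, slack=2)
Line 5: ['make', 'box'] (min_width=8, slack=0)
Line 6: ['an', 'dust'] (min_width=7, slack=1)

Answer: |robot   |
|oats    |
|night   |
|coffee  |
|make box|
|an dust |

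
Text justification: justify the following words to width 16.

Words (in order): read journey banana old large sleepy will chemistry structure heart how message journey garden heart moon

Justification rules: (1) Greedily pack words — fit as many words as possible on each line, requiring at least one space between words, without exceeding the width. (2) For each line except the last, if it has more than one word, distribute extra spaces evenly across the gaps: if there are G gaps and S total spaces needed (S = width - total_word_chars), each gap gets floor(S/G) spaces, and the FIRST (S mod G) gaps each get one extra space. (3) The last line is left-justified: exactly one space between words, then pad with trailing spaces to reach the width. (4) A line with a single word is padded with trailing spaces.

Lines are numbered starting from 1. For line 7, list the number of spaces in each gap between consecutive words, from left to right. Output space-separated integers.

Answer: 3

Derivation:
Line 1: ['read', 'journey'] (min_width=12, slack=4)
Line 2: ['banana', 'old', 'large'] (min_width=16, slack=0)
Line 3: ['sleepy', 'will'] (min_width=11, slack=5)
Line 4: ['chemistry'] (min_width=9, slack=7)
Line 5: ['structure', 'heart'] (min_width=15, slack=1)
Line 6: ['how', 'message'] (min_width=11, slack=5)
Line 7: ['journey', 'garden'] (min_width=14, slack=2)
Line 8: ['heart', 'moon'] (min_width=10, slack=6)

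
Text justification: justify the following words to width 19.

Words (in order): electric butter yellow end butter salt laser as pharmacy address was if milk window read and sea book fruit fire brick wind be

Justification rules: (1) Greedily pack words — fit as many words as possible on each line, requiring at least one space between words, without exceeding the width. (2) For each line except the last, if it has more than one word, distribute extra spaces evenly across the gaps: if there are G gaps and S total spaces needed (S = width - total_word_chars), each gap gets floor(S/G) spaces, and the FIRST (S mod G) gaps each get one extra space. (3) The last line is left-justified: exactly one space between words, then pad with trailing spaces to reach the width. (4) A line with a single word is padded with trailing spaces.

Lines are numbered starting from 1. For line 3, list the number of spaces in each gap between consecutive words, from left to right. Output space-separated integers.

Line 1: ['electric', 'butter'] (min_width=15, slack=4)
Line 2: ['yellow', 'end', 'butter'] (min_width=17, slack=2)
Line 3: ['salt', 'laser', 'as'] (min_width=13, slack=6)
Line 4: ['pharmacy', 'address'] (min_width=16, slack=3)
Line 5: ['was', 'if', 'milk', 'window'] (min_width=18, slack=1)
Line 6: ['read', 'and', 'sea', 'book'] (min_width=17, slack=2)
Line 7: ['fruit', 'fire', 'brick'] (min_width=16, slack=3)
Line 8: ['wind', 'be'] (min_width=7, slack=12)

Answer: 4 4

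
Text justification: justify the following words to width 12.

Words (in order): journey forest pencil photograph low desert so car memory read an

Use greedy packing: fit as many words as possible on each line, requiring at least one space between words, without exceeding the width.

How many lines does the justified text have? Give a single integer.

Answer: 8

Derivation:
Line 1: ['journey'] (min_width=7, slack=5)
Line 2: ['forest'] (min_width=6, slack=6)
Line 3: ['pencil'] (min_width=6, slack=6)
Line 4: ['photograph'] (min_width=10, slack=2)
Line 5: ['low', 'desert'] (min_width=10, slack=2)
Line 6: ['so', 'car'] (min_width=6, slack=6)
Line 7: ['memory', 'read'] (min_width=11, slack=1)
Line 8: ['an'] (min_width=2, slack=10)
Total lines: 8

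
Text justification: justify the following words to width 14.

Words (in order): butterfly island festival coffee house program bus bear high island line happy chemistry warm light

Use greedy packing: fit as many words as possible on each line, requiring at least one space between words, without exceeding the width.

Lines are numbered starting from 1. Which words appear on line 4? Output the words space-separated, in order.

Line 1: ['butterfly'] (min_width=9, slack=5)
Line 2: ['island'] (min_width=6, slack=8)
Line 3: ['festival'] (min_width=8, slack=6)
Line 4: ['coffee', 'house'] (min_width=12, slack=2)
Line 5: ['program', 'bus'] (min_width=11, slack=3)
Line 6: ['bear', 'high'] (min_width=9, slack=5)
Line 7: ['island', 'line'] (min_width=11, slack=3)
Line 8: ['happy'] (min_width=5, slack=9)
Line 9: ['chemistry', 'warm'] (min_width=14, slack=0)
Line 10: ['light'] (min_width=5, slack=9)

Answer: coffee house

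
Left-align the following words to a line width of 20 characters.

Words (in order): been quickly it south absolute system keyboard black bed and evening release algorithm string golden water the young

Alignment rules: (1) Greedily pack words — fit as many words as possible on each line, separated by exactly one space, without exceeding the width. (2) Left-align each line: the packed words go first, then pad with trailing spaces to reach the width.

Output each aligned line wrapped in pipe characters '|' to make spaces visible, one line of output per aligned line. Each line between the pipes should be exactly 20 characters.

Answer: |been quickly it     |
|south absolute      |
|system keyboard     |
|black bed and       |
|evening release     |
|algorithm string    |
|golden water the    |
|young               |

Derivation:
Line 1: ['been', 'quickly', 'it'] (min_width=15, slack=5)
Line 2: ['south', 'absolute'] (min_width=14, slack=6)
Line 3: ['system', 'keyboard'] (min_width=15, slack=5)
Line 4: ['black', 'bed', 'and'] (min_width=13, slack=7)
Line 5: ['evening', 'release'] (min_width=15, slack=5)
Line 6: ['algorithm', 'string'] (min_width=16, slack=4)
Line 7: ['golden', 'water', 'the'] (min_width=16, slack=4)
Line 8: ['young'] (min_width=5, slack=15)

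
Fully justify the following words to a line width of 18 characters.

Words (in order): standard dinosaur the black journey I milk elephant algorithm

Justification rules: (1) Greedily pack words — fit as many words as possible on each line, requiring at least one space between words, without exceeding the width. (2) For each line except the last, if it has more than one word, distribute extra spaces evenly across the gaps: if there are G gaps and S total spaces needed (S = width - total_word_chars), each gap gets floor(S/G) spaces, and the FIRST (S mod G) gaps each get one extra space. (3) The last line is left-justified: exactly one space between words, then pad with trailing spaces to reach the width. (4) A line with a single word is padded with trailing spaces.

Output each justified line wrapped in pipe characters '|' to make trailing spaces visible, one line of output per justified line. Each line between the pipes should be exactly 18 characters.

Line 1: ['standard', 'dinosaur'] (min_width=17, slack=1)
Line 2: ['the', 'black', 'journey'] (min_width=17, slack=1)
Line 3: ['I', 'milk', 'elephant'] (min_width=15, slack=3)
Line 4: ['algorithm'] (min_width=9, slack=9)

Answer: |standard  dinosaur|
|the  black journey|
|I   milk  elephant|
|algorithm         |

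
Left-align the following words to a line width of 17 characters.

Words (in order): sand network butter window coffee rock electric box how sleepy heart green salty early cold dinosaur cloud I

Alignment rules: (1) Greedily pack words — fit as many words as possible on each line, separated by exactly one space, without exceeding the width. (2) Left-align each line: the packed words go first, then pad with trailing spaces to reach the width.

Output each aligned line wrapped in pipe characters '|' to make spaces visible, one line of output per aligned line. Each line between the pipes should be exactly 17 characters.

Answer: |sand network     |
|butter window    |
|coffee rock      |
|electric box how |
|sleepy heart     |
|green salty early|
|cold dinosaur    |
|cloud I          |

Derivation:
Line 1: ['sand', 'network'] (min_width=12, slack=5)
Line 2: ['butter', 'window'] (min_width=13, slack=4)
Line 3: ['coffee', 'rock'] (min_width=11, slack=6)
Line 4: ['electric', 'box', 'how'] (min_width=16, slack=1)
Line 5: ['sleepy', 'heart'] (min_width=12, slack=5)
Line 6: ['green', 'salty', 'early'] (min_width=17, slack=0)
Line 7: ['cold', 'dinosaur'] (min_width=13, slack=4)
Line 8: ['cloud', 'I'] (min_width=7, slack=10)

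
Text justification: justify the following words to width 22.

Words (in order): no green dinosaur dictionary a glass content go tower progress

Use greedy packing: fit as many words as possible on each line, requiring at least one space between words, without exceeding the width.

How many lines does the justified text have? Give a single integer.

Answer: 4

Derivation:
Line 1: ['no', 'green', 'dinosaur'] (min_width=17, slack=5)
Line 2: ['dictionary', 'a', 'glass'] (min_width=18, slack=4)
Line 3: ['content', 'go', 'tower'] (min_width=16, slack=6)
Line 4: ['progress'] (min_width=8, slack=14)
Total lines: 4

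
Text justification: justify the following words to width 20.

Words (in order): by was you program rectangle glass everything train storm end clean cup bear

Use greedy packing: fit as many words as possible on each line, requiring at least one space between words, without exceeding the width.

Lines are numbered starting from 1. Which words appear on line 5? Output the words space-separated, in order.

Answer: bear

Derivation:
Line 1: ['by', 'was', 'you', 'program'] (min_width=18, slack=2)
Line 2: ['rectangle', 'glass'] (min_width=15, slack=5)
Line 3: ['everything', 'train'] (min_width=16, slack=4)
Line 4: ['storm', 'end', 'clean', 'cup'] (min_width=19, slack=1)
Line 5: ['bear'] (min_width=4, slack=16)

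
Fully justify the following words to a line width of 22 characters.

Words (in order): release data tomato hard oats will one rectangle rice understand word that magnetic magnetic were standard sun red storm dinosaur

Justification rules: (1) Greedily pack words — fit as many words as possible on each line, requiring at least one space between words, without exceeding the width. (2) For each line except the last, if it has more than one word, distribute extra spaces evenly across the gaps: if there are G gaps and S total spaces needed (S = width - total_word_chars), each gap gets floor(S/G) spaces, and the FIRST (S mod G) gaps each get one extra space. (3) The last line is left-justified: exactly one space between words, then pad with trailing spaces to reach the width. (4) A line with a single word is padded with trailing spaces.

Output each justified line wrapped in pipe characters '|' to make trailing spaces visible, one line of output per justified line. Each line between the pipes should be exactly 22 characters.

Answer: |release   data  tomato|
|hard   oats  will  one|
|rectangle         rice|
|understand  word  that|
|magnetic magnetic were|
|standard sun red storm|
|dinosaur              |

Derivation:
Line 1: ['release', 'data', 'tomato'] (min_width=19, slack=3)
Line 2: ['hard', 'oats', 'will', 'one'] (min_width=18, slack=4)
Line 3: ['rectangle', 'rice'] (min_width=14, slack=8)
Line 4: ['understand', 'word', 'that'] (min_width=20, slack=2)
Line 5: ['magnetic', 'magnetic', 'were'] (min_width=22, slack=0)
Line 6: ['standard', 'sun', 'red', 'storm'] (min_width=22, slack=0)
Line 7: ['dinosaur'] (min_width=8, slack=14)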